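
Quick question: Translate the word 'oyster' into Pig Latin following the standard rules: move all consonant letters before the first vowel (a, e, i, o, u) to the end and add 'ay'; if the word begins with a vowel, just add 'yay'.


'oyster' starts with a vowel, so add 'yay': 'oysteryay'.

oysteryay


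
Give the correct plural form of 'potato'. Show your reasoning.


Apply rule: Add -es (consonant + o). 'potato' becomes 'potatoes'.

potatoes


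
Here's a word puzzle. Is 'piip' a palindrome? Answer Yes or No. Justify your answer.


Forward: 'piip'
Reversed: 'piip'
They are identical.

Yes


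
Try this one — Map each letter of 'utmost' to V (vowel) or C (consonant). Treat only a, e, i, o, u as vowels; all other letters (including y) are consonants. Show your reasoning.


Letter mapping: u = V, t = C, m = C, o = V, s = C, t = C.

VCCVCC


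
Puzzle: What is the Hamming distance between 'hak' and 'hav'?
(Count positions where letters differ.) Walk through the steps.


Alignment:
Position 1: 'h' vs 'h' = match
Position 2: 'a' vs 'a' = match
Position 3: 'k' vs 'v' = DIFFER
Total differences: 1

1


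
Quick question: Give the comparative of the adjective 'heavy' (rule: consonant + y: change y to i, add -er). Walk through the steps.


Apply comparative formation (consonant + y: change y to i, add -er): 'heavy' -> 'heavier'.

heavier


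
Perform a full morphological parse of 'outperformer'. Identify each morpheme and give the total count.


Step 1: Identify prefix: 'out' (meaning: surpass)
Step 2: Identify root: 'perform'
Step 3: Identify suffix(es): 'er'
Decomposition: out- (prefix: surpass) + perform (root) + -er (suffix: one who)
Total morphemes: 3

3 morphemes (out- (prefix: surpass) + perform (root) + -er (suffix: one who))


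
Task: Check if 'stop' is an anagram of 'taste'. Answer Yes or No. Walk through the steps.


Sorted letters of 'stop': 'opst'
Sorted letters of 'taste': 'aestt'
They do not match.

No


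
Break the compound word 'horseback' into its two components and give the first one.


Split 'horseback' into 'horse' + 'back'. The first part is 'horse'.

horse


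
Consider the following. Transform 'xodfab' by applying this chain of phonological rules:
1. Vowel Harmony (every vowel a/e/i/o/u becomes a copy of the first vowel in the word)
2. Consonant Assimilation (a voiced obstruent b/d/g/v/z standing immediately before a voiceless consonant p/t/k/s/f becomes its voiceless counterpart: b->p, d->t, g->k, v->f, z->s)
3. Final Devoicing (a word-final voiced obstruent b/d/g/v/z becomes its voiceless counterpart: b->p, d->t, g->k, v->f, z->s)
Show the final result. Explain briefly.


Starting form: 'xodfab'
Rule 1: Vowel Harmony: all vowels become 'o' (matching first vowel). 'xodfab' -> 'xodfob'
Rule 2: Consonant Assimilation: voiced obstruent before voiceless consonant becomes voiceless ('df' -> 'tf'). 'xodfob' -> 'xotfob'
Rule 3: Final Devoicing: word-final voiced obstruent 'b' becomes voiceless 'p'. 'xotfob' -> 'xotfop'
Final form: 'xotfop'

xotfop


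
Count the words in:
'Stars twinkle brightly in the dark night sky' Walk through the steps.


Split into words: Stars | twinkle | brightly | in | the | dark | night | sky = 8 words.

8


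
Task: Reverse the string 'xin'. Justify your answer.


Reverse 'xin' character by character: 'nix'.

nix


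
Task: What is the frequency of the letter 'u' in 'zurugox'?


Letter 'u' in 'zurugox': found at position(s) 2, 4 = 2 occurrence(s).

2


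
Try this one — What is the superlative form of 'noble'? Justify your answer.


Apply superlative formation (ends in e: add -st): 'noble' -> 'noblest'.

noblest


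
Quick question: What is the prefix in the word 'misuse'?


The word 'misuse' = 'mis' (prefix) + 'use' (root). The prefix is 'mis'.

mis


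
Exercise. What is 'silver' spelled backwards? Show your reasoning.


Reverse 'silver' character by character: 'revlis'.

revlis


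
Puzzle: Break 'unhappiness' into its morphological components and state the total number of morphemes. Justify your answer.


Step 1: Identify prefix: 'un' (meaning: not/reverse)
Step 2: Identify root: 'happy'
Step 3: Identify suffix(es): 'ness'
Decomposition: un- (prefix: not/reverse) + happy (root) + -ness (suffix: state of)
Total morphemes: 3

3 morphemes (un- (prefix: not/reverse) + happy (root) + -ness (suffix: state of))


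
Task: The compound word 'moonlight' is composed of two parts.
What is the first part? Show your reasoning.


Split 'moonlight' into 'moon' + 'light'. The first part is 'moon'.

moon


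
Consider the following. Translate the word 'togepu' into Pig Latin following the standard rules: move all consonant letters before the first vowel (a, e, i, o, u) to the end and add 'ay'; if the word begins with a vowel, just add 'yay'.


'togepu': move consonant cluster 't' to end and add 'ay': 'ogeputay'.

ogeputay


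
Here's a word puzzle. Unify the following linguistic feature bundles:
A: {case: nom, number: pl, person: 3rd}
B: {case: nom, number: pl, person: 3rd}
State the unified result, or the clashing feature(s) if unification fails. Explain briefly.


Compare features:
case: A=nom vs B=nom -> unified: nom
number: A=pl vs B=pl -> unified: pl
person: A=3rd vs B=3rd -> unified: 3rd
No clashes found.

Unified: {case: nom, number: pl, person: 3rd}


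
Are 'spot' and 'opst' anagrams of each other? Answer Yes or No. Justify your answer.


Sorted letters of 'spot': 'opst'
Sorted letters of 'opst': 'opst'
They match.

Yes


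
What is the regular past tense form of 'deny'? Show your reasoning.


Apply rule: Change -y to -ied. 'deny' becomes 'denied'.

denied


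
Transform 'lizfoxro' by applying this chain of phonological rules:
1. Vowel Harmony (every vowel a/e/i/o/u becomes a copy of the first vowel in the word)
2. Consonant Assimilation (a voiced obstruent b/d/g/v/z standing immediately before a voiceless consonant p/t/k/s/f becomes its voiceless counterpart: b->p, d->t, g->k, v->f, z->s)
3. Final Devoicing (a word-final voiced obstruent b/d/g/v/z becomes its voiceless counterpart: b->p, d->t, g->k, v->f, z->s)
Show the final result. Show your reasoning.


Starting form: 'lizfoxro'
Rule 1: Vowel Harmony: all vowels become 'i' (matching first vowel). 'lizfoxro' -> 'lizfixri'
Rule 2: Consonant Assimilation: voiced obstruent before voiceless consonant becomes voiceless ('zf' -> 'sf'). 'lizfixri' -> 'lisfixri'
Rule 3: Final Devoicing: the word ends in the vowel 'i', not a consonant. No change.
Final form: 'lisfixri'

lisfixri


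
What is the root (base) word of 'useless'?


Remove suffix '-less' from 'useless' to get root 'use'.

use


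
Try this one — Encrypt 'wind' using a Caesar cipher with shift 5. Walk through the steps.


Shift each letter by 5: w -> b, i -> n, n -> s, d -> i. Result: 'bnsi'.

bnsi


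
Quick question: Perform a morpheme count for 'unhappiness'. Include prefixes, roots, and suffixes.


Decomposition: un- (prefix) + happy (root) + -ness (suffix) = 3 morpheme(s)

3 morphemes


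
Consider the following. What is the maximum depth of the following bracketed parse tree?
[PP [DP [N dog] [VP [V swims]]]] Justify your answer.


Count bracket nesting levels:
'[' at pos 0: depth = 1
'[' at pos 4: depth = 2
'[' at pos 8: depth = 3
'[' at pos 16: depth = 3
'[' at pos 20: depth = 4
Maximum depth reached: 4

4


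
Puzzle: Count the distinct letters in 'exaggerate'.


Unique letters in 'exaggerate': {a, e, g, r, t, x} = 6 distinct letters.

6


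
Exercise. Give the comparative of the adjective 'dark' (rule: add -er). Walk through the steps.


Apply comparative formation (add -er): 'dark' -> 'darker'.

darker


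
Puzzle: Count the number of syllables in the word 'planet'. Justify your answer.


Break 'planet' into syllables: plan-et -> plan | et = 2 syllables

2 syllables


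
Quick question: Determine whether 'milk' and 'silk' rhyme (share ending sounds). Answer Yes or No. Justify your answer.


Rime (stressed vowel + following sounds) of 'milk': -ilk = /ɪlk/
Rime of 'silk': -ilk = /ɪlk/
/ɪlk/ and /ɪlk/ are the same ending sound, so the words rhyme.

Yes


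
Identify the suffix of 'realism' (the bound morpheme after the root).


The word 'realism' = 'real' (root) + '-ism' (suffix). The suffix is '-ism'.

ism


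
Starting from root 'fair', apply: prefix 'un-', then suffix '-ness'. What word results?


Step 1: Add prefix 'un-' to 'fair' = 'unfair'
Step 2: Add suffix '-ness' to 'unfair' = 'unfairness'

unfairness


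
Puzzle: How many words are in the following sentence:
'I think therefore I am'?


Split into words: I | think | therefore | I | am = 5 words.

5


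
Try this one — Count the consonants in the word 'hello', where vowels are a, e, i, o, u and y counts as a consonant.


Consonants in 'hello': h, l, l = 3 consonants.

3


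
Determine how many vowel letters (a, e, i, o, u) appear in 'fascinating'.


Vowels in 'fascinating': a, i, a, i = 4 vowels.

4


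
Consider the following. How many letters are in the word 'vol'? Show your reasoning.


Spell out 'vol' and number each letter: v(1), o(2), l(3). Total: 3 letters.

3


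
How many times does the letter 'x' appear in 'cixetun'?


Letter 'x' in 'cixetun': found at position(s) 3 = 1 occurrence(s).

1


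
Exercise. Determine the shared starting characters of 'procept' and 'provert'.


Compare from the start: 3 characters match: 'pro'. Mismatch at position 4: 'c' vs 'v'.

pro


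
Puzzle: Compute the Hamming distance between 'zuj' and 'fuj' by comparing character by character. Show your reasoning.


Alignment:
Position 1: 'z' vs 'f' = DIFFER
Position 2: 'u' vs 'u' = match
Position 3: 'j' vs 'j' = match
Total differences: 1

1


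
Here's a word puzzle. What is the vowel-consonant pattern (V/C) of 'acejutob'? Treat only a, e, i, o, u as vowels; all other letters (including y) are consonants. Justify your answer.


Letter mapping: a = V, c = C, e = V, j = C, u = V, t = C, o = V, b = C.

VCVCVCVC


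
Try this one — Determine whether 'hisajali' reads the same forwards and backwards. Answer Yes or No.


Forward: 'hisajali'
Reversed: 'ilajasih'
They differ.

No


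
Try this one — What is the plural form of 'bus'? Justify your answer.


Apply rule: Add -es (sibilant/fricative ending). 'bus' becomes 'buses'.

buses


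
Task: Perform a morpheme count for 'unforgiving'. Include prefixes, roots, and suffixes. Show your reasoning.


Decomposition: un- (prefix) + forgive (root) + -ing (suffix) = 3 morpheme(s)

3 morphemes


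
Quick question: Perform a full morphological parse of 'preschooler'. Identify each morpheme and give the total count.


Step 1: Identify prefix: 'pre' (meaning: before)
Step 2: Identify root: 'school'
Step 3: Identify suffix(es): 'er'
Decomposition: pre- (prefix: before) + school (root) + -er (suffix: one who)
Total morphemes: 3

3 morphemes (pre- (prefix: before) + school (root) + -er (suffix: one who))


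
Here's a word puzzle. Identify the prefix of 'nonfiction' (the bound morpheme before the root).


The word 'nonfiction' = 'non' (prefix) + 'fiction' (root). The prefix is 'non'.

non


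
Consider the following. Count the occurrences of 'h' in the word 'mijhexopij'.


Letter 'h' in 'mijhexopij': found at position(s) 4 = 1 occurrence(s).

1


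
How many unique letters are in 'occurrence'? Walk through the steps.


Unique letters in 'occurrence': {c, e, n, o, r, u} = 6 distinct letters.

6


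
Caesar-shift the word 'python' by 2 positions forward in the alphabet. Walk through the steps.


Shift each letter by 2: p -> r, y -> a, t -> v, h -> j, o -> q, n -> p. Result: 'ravjqp'.

ravjqp


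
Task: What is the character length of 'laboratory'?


Spell out 'laboratory' and number each letter: l(1), a(2), b(3), o(4), r(5), a(6), t(7), o(8), r(9), y(10). Total: 10 letters.

10


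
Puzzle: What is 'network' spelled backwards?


Reverse 'network' character by character: 'krowten'.

krowten


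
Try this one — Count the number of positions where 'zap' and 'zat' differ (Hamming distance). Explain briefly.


Alignment:
Position 1: 'z' vs 'z' = match
Position 2: 'a' vs 'a' = match
Position 3: 'p' vs 't' = DIFFER
Total differences: 1

1


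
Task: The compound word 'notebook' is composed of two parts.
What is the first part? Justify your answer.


Split 'notebook' into 'note' + 'book'. The first part is 'note'.

note


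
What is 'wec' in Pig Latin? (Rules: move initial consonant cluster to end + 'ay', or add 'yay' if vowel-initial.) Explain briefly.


'wec': move consonant cluster 'w' to end and add 'ay': 'ecway'.

ecway


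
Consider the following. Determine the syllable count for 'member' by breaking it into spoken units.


Break 'member' into syllables: mem-ber -> mem | ber = 2 syllables

2 syllables


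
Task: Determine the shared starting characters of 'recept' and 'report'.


Compare from the start: 2 characters match: 're'. Mismatch at position 3: 'c' vs 'p'.

re


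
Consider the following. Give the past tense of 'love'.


Apply rule: Add -d (word ends in -e). 'love' becomes 'loved'.

loved


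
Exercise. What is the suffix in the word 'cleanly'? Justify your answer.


The word 'cleanly' = 'clean' (root) + '-ly' (suffix). The suffix is '-ly'.

ly


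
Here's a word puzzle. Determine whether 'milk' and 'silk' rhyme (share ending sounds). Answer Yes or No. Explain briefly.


Rime (stressed vowel + following sounds) of 'milk': -ilk = /ɪlk/
Rime of 'silk': -ilk = /ɪlk/
/ɪlk/ and /ɪlk/ are the same ending sound, so the words rhyme.

Yes


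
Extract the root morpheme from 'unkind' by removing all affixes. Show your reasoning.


Remove prefix 'un' from 'unkind' to get root 'kind'.

kind


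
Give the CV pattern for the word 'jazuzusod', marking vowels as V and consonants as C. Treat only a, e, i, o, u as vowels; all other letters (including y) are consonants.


Letter mapping: j = C, a = V, z = C, u = V, z = C, u = V, s = C, o = V, d = C.

CVCVCVCVC


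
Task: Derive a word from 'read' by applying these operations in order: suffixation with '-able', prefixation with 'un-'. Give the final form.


Step 1: Add suffix '-able' to 'read' = 'readable'
Step 2: Add prefix 'un-' to 'readable' = 'unreadable'

unreadable


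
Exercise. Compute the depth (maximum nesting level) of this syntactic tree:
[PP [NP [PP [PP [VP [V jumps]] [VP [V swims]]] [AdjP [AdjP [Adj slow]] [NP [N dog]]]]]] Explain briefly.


Count bracket nesting levels:
'[' at pos 0: depth = 1
'[' at pos 4: depth = 2
'[' at pos 8: depth = 3
'[' at pos 12: depth = 4
'[' at pos 16: depth = 5
'[' at pos 20: depth = 6
'[' at pos 31: depth = 5
'[' at pos 35: depth = 6
'[' at pos 47: depth = 4
'[' at pos 53: depth = 5
'[' at pos 59: depth = 6
'[' at pos 71: depth = 5
'[' at pos 75: depth = 6
Maximum depth reached: 6

6


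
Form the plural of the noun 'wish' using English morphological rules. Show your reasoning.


Apply rule: Add -es (sibilant/fricative ending). 'wish' becomes 'wishes'.

wishes


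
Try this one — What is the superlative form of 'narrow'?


Apply superlative formation (add -est): 'narrow' -> 'narrowest'.

narrowest


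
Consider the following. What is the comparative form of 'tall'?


Apply comparative formation (add -er): 'tall' -> 'taller'.

taller


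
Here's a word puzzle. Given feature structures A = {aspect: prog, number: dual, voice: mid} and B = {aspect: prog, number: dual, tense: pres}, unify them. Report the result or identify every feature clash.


Compare features:
aspect: A=prog vs B=prog -> unified: prog
number: A=dual vs B=dual -> unified: dual
tense: A=_ vs B=pres -> unified: pres
voice: A=mid vs B=_ -> unified: mid
No clashes found.

Unified: {aspect: prog, number: dual, tense: pres, voice: mid}


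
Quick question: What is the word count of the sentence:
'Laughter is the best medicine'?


Split into words: Laughter | is | the | best | medicine = 5 words.

5


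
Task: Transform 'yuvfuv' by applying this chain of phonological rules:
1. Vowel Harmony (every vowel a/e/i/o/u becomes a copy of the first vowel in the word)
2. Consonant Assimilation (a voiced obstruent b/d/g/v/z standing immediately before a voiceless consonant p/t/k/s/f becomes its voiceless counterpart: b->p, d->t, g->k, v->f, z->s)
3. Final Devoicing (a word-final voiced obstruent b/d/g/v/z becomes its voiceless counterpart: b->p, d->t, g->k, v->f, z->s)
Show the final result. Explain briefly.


Starting form: 'yuvfuv'
Rule 1: Vowel Harmony: all vowels already match. No change.
Rule 2: Consonant Assimilation: voiced obstruent before voiceless consonant becomes voiceless ('vf' -> 'ff'). 'yuvfuv' -> 'yuffuv'
Rule 3: Final Devoicing: word-final voiced obstruent 'v' becomes voiceless 'f'. 'yuffuv' -> 'yuffuf'
Final form: 'yuffuf'

yuffuf


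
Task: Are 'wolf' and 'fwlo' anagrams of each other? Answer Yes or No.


Sorted letters of 'wolf': 'flow'
Sorted letters of 'fwlo': 'flow'
They match.

Yes


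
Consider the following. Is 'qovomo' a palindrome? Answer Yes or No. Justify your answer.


Forward: 'qovomo'
Reversed: 'omovoq'
They differ.

No


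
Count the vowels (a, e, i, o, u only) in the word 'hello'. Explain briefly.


Vowels in 'hello': e, o = 2 vowels.

2


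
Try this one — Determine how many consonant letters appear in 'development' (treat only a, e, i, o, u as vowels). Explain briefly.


Consonants in 'development': d, v, l, p, m, n, t = 7 consonants.

7


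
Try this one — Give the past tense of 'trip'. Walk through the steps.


Apply rule: Double final consonant and add -ed. 'trip' becomes 'tripped'.

tripped


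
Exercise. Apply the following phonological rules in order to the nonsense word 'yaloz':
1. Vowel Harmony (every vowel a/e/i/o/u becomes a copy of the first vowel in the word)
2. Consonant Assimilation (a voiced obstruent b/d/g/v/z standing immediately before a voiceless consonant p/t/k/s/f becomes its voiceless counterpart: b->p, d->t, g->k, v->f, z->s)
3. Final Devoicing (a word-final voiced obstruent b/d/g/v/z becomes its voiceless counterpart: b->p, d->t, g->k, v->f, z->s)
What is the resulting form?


Starting form: 'yaloz'
Rule 1: Vowel Harmony: all vowels become 'a' (matching first vowel). 'yaloz' -> 'yalaz'
Rule 2: Consonant Assimilation: no voiced obstruent (b/d/g/v/z) stands immediately before a voiceless consonant (p/t/k/s/f). No change.
Rule 3: Final Devoicing: word-final voiced obstruent 'z' becomes voiceless 's'. 'yalaz' -> 'yalas'
Final form: 'yalas'

yalas


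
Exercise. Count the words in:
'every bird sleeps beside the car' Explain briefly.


Split into words: every | bird | sleeps | beside | the | car = 6 words.

6


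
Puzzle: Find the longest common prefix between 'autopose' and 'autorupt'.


Compare from the start: 4 characters match: 'auto'. Mismatch at position 5: 'p' vs 'r'.

auto


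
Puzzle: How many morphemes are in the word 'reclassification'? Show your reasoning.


Decomposition: re- (prefix) + class (root) + -ify (suffix) + -ation (suffix) = 4 morpheme(s)

4 morphemes


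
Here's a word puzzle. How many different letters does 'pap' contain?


Unique letters in 'pap': {a, p} = 2 distinct letters.

2


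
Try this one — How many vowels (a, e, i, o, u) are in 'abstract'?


Vowels in 'abstract': a, a = 2 vowels.

2


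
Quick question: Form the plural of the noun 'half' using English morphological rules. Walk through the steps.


Apply rule: Change -f to -ves. 'half' becomes 'halves'.

halves


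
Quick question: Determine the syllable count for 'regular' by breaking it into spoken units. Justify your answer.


Break 'regular' into syllables: reg-u-lar -> reg | u | lar = 3 syllables

3 syllables


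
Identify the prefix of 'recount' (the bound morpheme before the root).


The word 'recount' = 're' (prefix) + 'count' (root). The prefix is 're'.

re


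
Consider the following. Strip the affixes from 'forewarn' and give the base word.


Remove prefix 'fore' from 'forewarn' to get root 'warn'.

warn


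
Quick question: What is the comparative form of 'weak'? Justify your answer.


Apply comparative formation (add -er): 'weak' -> 'weaker'.

weaker


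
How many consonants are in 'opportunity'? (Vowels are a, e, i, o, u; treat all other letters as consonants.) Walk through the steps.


Consonants in 'opportunity': p, p, r, t, n, t, y = 7 consonants.

7


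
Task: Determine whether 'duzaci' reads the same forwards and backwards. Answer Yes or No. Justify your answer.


Forward: 'duzaci'
Reversed: 'icazud'
They differ.

No


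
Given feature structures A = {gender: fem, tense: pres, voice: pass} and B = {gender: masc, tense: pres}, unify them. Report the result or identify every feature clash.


Compare features:
gender: A=fem vs B=masc -> CLASH
tense: A=pres vs B=pres -> unified: pres
voice: A=pass vs B=_ -> unified: pass
Clash detected on feature 'gender' (fem vs masc); unification fails.

CLASH on 'gender' (fem vs masc)


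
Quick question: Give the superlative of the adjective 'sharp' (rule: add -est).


Apply superlative formation (add -est): 'sharp' -> 'sharpest'.

sharpest


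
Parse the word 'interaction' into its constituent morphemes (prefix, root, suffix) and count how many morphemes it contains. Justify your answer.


Step 1: Identify prefix: 'inter' (meaning: between)
Step 2: Identify root: 'act'
Step 3: Identify suffix(es): 'ion'
Decomposition: inter- (prefix: between) + act (root) + -ion (suffix: act of)
Total morphemes: 3

3 morphemes (inter- (prefix: between) + act (root) + -ion (suffix: act of))


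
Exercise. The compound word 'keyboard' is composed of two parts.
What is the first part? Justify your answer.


Split 'keyboard' into 'key' + 'board'. The first part is 'key'.

key


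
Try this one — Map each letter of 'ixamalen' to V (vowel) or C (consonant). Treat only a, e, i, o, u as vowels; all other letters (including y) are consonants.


Letter mapping: i = V, x = C, a = V, m = C, a = V, l = C, e = V, n = C.

VCVCVCVC


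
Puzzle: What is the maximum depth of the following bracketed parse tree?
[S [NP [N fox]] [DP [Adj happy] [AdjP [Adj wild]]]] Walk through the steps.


Count bracket nesting levels:
'[' at pos 0: depth = 1
'[' at pos 3: depth = 2
'[' at pos 7: depth = 3
'[' at pos 16: depth = 2
'[' at pos 20: depth = 3
'[' at pos 32: depth = 3
'[' at pos 38: depth = 4
Maximum depth reached: 4

4


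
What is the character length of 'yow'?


Spell out 'yow' and number each letter: y(1), o(2), w(3). Total: 3 letters.

3


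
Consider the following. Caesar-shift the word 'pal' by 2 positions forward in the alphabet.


Shift each letter by 2: p -> r, a -> c, l -> n. Result: 'rcn'.

rcn


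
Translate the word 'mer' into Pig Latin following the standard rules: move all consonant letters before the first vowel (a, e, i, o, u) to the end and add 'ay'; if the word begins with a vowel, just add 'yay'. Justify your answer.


'mer': move consonant cluster 'm' to end and add 'ay': 'ermay'.

ermay


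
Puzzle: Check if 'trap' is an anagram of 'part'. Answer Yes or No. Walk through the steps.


Sorted letters of 'trap': 'aprt'
Sorted letters of 'part': 'aprt'
They match.

Yes


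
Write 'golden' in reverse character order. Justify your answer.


Reverse 'golden' character by character: 'nedlog'.

nedlog


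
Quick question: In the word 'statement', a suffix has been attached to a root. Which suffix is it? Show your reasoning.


The word 'statement' = 'state' (root) + '-ment' (suffix). The suffix is '-ment'.

ment


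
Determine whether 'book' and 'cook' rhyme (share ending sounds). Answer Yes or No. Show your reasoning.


Rime (stressed vowel + following sounds) of 'book': -ook = /ʊk/
Rime of 'cook': -ook = /ʊk/
/ʊk/ and /ʊk/ are the same ending sound, so the words rhyme.

Yes


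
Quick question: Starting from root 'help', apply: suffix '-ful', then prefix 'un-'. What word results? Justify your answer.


Step 1: Add suffix '-ful' to 'help' = 'helpful'
Step 2: Add prefix 'un-' to 'helpful' = 'unhelpful'

unhelpful


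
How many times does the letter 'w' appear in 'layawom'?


Letter 'w' in 'layawom': found at position(s) 5 = 1 occurrence(s).

1


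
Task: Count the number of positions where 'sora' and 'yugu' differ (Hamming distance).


Alignment:
Position 1: 's' vs 'y' = DIFFER
Position 2: 'o' vs 'u' = DIFFER
Position 3: 'r' vs 'g' = DIFFER
Position 4: 'a' vs 'u' = DIFFER
Total differences: 4

4


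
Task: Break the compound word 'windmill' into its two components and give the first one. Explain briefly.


Split 'windmill' into 'wind' + 'mill'. The first part is 'wind'.

wind


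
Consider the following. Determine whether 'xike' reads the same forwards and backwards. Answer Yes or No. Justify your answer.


Forward: 'xike'
Reversed: 'ekix'
They differ.

No


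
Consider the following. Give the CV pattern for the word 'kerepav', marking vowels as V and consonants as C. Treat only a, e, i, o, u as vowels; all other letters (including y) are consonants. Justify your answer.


Letter mapping: k = C, e = V, r = C, e = V, p = C, a = V, v = C.

CVCVCVC


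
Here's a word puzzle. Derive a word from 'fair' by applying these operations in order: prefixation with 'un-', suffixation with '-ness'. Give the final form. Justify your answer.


Step 1: Add prefix 'un-' to 'fair' = 'unfair'
Step 2: Add suffix '-ness' to 'unfair' = 'unfairness'

unfairness


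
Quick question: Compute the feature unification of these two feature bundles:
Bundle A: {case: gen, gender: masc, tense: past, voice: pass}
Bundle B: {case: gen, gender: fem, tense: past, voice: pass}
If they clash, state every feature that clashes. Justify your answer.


Compare features:
case: A=gen vs B=gen -> unified: gen
gender: A=masc vs B=fem -> CLASH
tense: A=past vs B=past -> unified: past
voice: A=pass vs B=pass -> unified: pass
Clash detected on feature 'gender' (masc vs fem); unification fails.

CLASH on 'gender' (masc vs fem)


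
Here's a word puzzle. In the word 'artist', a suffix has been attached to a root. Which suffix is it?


The word 'artist' = 'art' (root) + '-ist' (suffix). The suffix is '-ist'.

ist


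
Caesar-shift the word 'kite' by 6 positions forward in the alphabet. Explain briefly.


Shift each letter by 6: k -> q, i -> o, t -> z, e -> k. Result: 'qozk'.

qozk


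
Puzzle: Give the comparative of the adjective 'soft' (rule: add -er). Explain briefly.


Apply comparative formation (add -er): 'soft' -> 'softer'.

softer


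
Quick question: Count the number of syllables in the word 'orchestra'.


Break 'orchestra' into syllables: or-ches-tra -> or | ches | tra = 3 syllables

3 syllables


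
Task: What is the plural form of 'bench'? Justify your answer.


Apply rule: Add -es (sibilant/fricative ending). 'bench' becomes 'benches'.

benches


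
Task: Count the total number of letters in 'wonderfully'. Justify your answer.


Spell out 'wonderfully' and number each letter: w(1), o(2), n(3), d(4), e(5), r(6), f(7), u(8), l(9), l(10), y(11). Total: 11 letters.

11


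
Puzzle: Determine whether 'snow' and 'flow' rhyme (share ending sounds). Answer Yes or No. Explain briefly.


Rime (stressed vowel + following sounds) of 'snow': -ow = /oʊ/
Rime of 'flow': -ow = /oʊ/
/oʊ/ and /oʊ/ are the same ending sound, so the words rhyme.

Yes


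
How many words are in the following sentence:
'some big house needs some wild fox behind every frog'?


Split into words: some | big | house | needs | some | wild | fox | behind | every | frog = 10 words.

10


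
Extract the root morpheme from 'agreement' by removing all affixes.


Remove suffix '-ment' from 'agreement' to get root 'agree'.

agree


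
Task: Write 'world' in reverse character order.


Reverse 'world' character by character: 'dlrow'.

dlrow


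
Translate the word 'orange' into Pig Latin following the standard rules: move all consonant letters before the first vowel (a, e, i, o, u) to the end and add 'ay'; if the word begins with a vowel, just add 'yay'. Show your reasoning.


'orange' starts with a vowel, so add 'yay': 'orangeyay'.

orangeyay


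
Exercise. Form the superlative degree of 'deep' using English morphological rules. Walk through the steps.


Apply superlative formation (add -est): 'deep' -> 'deepest'.

deepest


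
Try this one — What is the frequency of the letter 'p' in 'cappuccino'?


Letter 'p' in 'cappuccino': found at position(s) 3, 4 = 2 occurrence(s).

2


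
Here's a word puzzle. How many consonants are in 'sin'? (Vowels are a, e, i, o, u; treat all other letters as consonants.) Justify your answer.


Consonants in 'sin': s, n = 2 consonants.

2


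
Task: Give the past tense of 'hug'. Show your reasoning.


Apply rule: Double final consonant and add -ed. 'hug' becomes 'hugged'.

hugged


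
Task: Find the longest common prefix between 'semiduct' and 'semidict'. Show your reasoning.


Compare from the start: 5 characters match: 'semid'. Mismatch at position 6: 'u' vs 'i'.

semid


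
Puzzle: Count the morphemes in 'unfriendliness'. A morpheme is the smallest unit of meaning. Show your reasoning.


Decomposition: un- (prefix) + friend (root) + -ly (suffix) + -ness (suffix) = 4 morpheme(s)

4 morphemes


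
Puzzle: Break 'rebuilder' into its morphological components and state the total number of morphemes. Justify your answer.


Step 1: Identify prefix: 're' (meaning: again)
Step 2: Identify root: 'build'
Step 3: Identify suffix(es): 'er'
Decomposition: re- (prefix: again) + build (root) + -er (suffix: one who)
Total morphemes: 3

3 morphemes (re- (prefix: again) + build (root) + -er (suffix: one who))


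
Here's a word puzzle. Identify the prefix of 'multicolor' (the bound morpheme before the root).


The word 'multicolor' = 'multi' (prefix) + 'color' (root). The prefix is 'multi'.

multi


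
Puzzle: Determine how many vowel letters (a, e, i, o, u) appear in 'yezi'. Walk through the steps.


Vowels in 'yezi': e, i = 2 vowels.

2


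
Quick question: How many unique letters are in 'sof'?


Unique letters in 'sof': {f, o, s} = 3 distinct letters.

3


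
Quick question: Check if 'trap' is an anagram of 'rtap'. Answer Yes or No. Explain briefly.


Sorted letters of 'trap': 'aprt'
Sorted letters of 'rtap': 'aprt'
They match.

Yes


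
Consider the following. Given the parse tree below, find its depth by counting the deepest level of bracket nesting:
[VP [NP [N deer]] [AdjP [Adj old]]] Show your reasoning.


Count bracket nesting levels:
'[' at pos 0: depth = 1
'[' at pos 4: depth = 2
'[' at pos 8: depth = 3
'[' at pos 18: depth = 2
'[' at pos 24: depth = 3
Maximum depth reached: 3

3


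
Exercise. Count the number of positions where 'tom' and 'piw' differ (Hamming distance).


Alignment:
Position 1: 't' vs 'p' = DIFFER
Position 2: 'o' vs 'i' = DIFFER
Position 3: 'm' vs 'w' = DIFFER
Total differences: 3

3


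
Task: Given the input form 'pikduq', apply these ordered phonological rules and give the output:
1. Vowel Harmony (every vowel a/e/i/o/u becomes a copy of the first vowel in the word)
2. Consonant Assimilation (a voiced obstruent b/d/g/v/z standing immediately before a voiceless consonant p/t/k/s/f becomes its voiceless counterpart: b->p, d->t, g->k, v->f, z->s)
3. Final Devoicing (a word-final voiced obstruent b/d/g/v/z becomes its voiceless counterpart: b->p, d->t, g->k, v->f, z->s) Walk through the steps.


Starting form: 'pikduq'
Rule 1: Vowel Harmony: all vowels become 'i' (matching first vowel). 'pikduq' -> 'pikdiq'
Rule 2: Consonant Assimilation: no voiced obstruent (b/d/g/v/z) stands immediately before a voiceless consonant (p/t/k/s/f). No change.
Rule 3: Final Devoicing: final consonant 'q' is not one of the voiced obstruents b/d/g/v/z. No change.
Final form: 'pikdiq'

pikdiq


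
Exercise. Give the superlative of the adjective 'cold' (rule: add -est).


Apply superlative formation (add -est): 'cold' -> 'coldest'.

coldest


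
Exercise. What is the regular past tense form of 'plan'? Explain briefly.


Apply rule: Double final consonant and add -ed. 'plan' becomes 'planned'.

planned


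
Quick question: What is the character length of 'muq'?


Spell out 'muq' and number each letter: m(1), u(2), q(3). Total: 3 letters.

3


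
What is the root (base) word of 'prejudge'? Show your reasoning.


Remove prefix 'pre' from 'prejudge' to get root 'judge'.

judge


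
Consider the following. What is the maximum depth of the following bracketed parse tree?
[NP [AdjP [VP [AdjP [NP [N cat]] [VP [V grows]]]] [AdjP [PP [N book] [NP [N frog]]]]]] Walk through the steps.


Count bracket nesting levels:
'[' at pos 0: depth = 1
'[' at pos 4: depth = 2
'[' at pos 10: depth = 3
'[' at pos 14: depth = 4
'[' at pos 20: depth = 5
'[' at pos 24: depth = 6
'[' at pos 33: depth = 5
'[' at pos 37: depth = 6
'[' at pos 50: depth = 3
'[' at pos 56: depth = 4
'[' at pos 60: depth = 5
'[' at pos 69: depth = 5
'[' at pos 73: depth = 6
Maximum depth reached: 6

6


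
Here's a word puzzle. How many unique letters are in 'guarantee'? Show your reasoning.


Unique letters in 'guarantee': {a, e, g, n, r, t, u} = 7 distinct letters.

7


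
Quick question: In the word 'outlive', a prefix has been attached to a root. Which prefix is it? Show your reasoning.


The word 'outlive' = 'out' (prefix) + 'live' (root). The prefix is 'out'.

out


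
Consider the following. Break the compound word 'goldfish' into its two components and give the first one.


Split 'goldfish' into 'gold' + 'fish'. The first part is 'gold'.

gold


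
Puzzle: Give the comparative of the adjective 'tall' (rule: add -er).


Apply comparative formation (add -er): 'tall' -> 'taller'.

taller


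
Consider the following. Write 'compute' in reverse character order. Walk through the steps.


Reverse 'compute' character by character: 'etupmoc'.

etupmoc


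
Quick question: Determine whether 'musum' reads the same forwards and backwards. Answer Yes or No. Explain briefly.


Forward: 'musum'
Reversed: 'musum'
They are identical.

Yes


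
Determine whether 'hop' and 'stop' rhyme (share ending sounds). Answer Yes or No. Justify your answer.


Rime (stressed vowel + following sounds) of 'hop': -op = /ɒp/
Rime of 'stop': -op = /ɒp/
/ɒp/ and /ɒp/ are the same ending sound, so the words rhyme.

Yes


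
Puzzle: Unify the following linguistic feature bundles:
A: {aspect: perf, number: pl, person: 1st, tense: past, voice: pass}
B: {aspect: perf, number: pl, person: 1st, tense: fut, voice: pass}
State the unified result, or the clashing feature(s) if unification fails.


Compare features:
aspect: A=perf vs B=perf -> unified: perf
number: A=pl vs B=pl -> unified: pl
person: A=1st vs B=1st -> unified: 1st
tense: A=past vs B=fut -> CLASH
voice: A=pass vs B=pass -> unified: pass
Clash detected on feature 'tense' (past vs fut); unification fails.

CLASH on 'tense' (past vs fut)


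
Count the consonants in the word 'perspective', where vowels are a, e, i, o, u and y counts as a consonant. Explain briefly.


Consonants in 'perspective': p, r, s, p, c, t, v = 7 consonants.

7


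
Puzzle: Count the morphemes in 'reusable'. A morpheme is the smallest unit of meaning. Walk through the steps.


Decomposition: re- (prefix) + use (root) + -able (suffix) = 3 morpheme(s)

3 morphemes


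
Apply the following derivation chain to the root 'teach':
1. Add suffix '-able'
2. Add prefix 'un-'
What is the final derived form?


Step 1: Add suffix '-able' to 'teach' = 'teachable'
Step 2: Add prefix 'un-' to 'teachable' = 'unteachable'

unteachable


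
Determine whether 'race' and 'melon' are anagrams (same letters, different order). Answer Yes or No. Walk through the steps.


Sorted letters of 'race': 'acer'
Sorted letters of 'melon': 'elmno'
They do not match.

No


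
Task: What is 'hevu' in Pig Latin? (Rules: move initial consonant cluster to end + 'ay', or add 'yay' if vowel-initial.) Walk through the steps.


'hevu': move consonant cluster 'h' to end and add 'ay': 'evuhay'.

evuhay


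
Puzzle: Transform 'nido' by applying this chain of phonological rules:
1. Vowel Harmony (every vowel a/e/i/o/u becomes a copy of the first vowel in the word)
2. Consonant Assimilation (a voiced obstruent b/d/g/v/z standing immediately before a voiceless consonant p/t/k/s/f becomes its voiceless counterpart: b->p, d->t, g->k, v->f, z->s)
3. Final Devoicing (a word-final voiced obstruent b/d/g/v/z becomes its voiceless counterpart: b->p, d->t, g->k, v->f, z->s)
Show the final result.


Starting form: 'nido'
Rule 1: Vowel Harmony: all vowels become 'i' (matching first vowel). 'nido' -> 'nidi'
Rule 2: Consonant Assimilation: no voiced obstruent (b/d/g/v/z) stands immediately before a voiceless consonant (p/t/k/s/f). No change.
Rule 3: Final Devoicing: the word ends in the vowel 'i', not a consonant. No change.
Final form: 'nidi'

nidi


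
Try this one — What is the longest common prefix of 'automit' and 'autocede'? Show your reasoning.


Compare from the start: 4 characters match: 'auto'. Mismatch at position 5: 'm' vs 'c'.

auto


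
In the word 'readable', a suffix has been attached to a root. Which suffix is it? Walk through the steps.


The word 'readable' = 'read' (root) + '-able' (suffix). The suffix is '-able'.

able


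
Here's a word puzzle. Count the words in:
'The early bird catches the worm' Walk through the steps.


Split into words: The | early | bird | catches | the | worm = 6 words.

6


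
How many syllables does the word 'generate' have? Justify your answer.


Break 'generate' into syllables: gen-er-ate -> gen | er | ate = 3 syllables

3 syllables


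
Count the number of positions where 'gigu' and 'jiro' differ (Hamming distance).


Alignment:
Position 1: 'g' vs 'j' = DIFFER
Position 2: 'i' vs 'i' = match
Position 3: 'g' vs 'r' = DIFFER
Position 4: 'u' vs 'o' = DIFFER
Total differences: 3

3


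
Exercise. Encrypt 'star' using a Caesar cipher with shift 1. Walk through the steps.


Shift each letter by 1: s -> t, t -> u, a -> b, r -> s. Result: 'tubs'.

tubs


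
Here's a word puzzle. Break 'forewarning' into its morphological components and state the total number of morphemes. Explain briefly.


Step 1: Identify prefix: 'fore' (meaning: before/front)
Step 2: Identify root: 'warn'
Step 3: Identify suffix(es): 'ing'
Decomposition: fore- (prefix: before/front) + warn (root) + -ing (suffix: ongoing action)
Total morphemes: 3

3 morphemes (fore- (prefix: before/front) + warn (root) + -ing (suffix: ongoing action))


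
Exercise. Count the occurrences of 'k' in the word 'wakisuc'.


Letter 'k' in 'wakisuc': found at position(s) 3 = 1 occurrence(s).

1


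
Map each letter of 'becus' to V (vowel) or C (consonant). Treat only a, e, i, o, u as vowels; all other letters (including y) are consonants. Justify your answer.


Letter mapping: b = C, e = V, c = C, u = V, s = C.

CVCVC


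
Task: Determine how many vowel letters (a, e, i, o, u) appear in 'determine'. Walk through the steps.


Vowels in 'determine': e, e, i, e = 4 vowels.

4


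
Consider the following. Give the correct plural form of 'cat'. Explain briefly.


Apply rule: Add -s. 'cat' becomes 'cats'.

cats


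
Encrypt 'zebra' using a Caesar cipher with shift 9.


Shift each letter by 9: z -> i, e -> n, b -> k, r -> a, a -> j. Result: 'inkaj'.

inkaj
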